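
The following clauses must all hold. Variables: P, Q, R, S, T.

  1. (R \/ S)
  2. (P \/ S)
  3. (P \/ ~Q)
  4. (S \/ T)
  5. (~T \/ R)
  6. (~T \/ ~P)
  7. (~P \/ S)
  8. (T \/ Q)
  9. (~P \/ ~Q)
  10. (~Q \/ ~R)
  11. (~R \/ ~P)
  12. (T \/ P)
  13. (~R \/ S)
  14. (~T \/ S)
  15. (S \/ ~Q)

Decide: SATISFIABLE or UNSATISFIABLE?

SATISFIABLE

S occurs only positively in the remaining clauses — set S = True.
Branch on P: take P = False.
  then Q is forced to False.
  then T is forced to True.
  then R is forced to True.
So P=False  Q=False  R=True  S=True  T=True is a satisfying assignment.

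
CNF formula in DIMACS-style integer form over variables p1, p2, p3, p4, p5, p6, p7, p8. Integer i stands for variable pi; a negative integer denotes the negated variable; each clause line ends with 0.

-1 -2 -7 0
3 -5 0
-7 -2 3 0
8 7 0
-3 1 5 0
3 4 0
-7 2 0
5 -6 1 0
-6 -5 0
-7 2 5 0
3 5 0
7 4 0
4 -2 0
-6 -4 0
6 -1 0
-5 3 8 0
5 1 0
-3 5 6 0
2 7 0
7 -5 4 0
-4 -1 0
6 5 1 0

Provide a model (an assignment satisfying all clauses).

p1=False  p2=True  p3=True  p4=True  p5=True  p6=False  p7=True  p8=False

Check each clause:
  1. (NOT p7 OR NOT p2 OR NOT p1) — NOT p1 is true.
  2. (p3 OR NOT p5) — p3 is true.
  3. (NOT p7 OR NOT p2 OR p3) — p3 is true.
  4. (p7 OR p8) — p7 is true.
  5. (NOT p3 OR p5 OR p1) — p5 is true.
  6. (p4 OR p3) — p3 is true.
  7. (p2 OR NOT p7) — p2 is true.
  8. (p1 OR NOT p6 OR p5) — NOT p6 is true.
  9. (NOT p5 OR NOT p6) — NOT p6 is true.
  10. (p5 OR p2 OR NOT p7) — p2 is true.
  11. (p5 OR p3) — p3 is true.
  12. (p7 OR p4) — p4 is true.
  13. (p4 OR NOT p2) — p4 is true.
  14. (NOT p4 OR NOT p6) — NOT p6 is true.
  15. (p6 OR NOT p1) — NOT p1 is true.
  16. (p3 OR p8 OR NOT p5) — p3 is true.
  17. (p1 OR p5) — p5 is true.
  18. (p6 OR NOT p3 OR p5) — p5 is true.
  19. (p7 OR p2) — p2 is true.
  20. (NOT p5 OR p7 OR p4) — p4 is true.
  21. (NOT p4 OR NOT p1) — NOT p1 is true.
  22. (p6 OR p5 OR p1) — p5 is true.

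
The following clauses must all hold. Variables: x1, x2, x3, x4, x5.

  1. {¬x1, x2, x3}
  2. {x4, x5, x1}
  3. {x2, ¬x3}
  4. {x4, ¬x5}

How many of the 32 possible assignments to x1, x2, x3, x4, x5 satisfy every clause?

Case analysis on x1 and x2:
  x1=T, x2=T: x3 free; 3 ways for (x4,x5) × 2^1 = 6.
  x1=T, x2=F: a clause becomes empty — 0.
  x1=F, x2=T: remaining (x3,x4,x5) ∈ {(F,T,F); (F,T,T); (T,T,F); (T,T,T)} — 4.
  x1=F, x2=F: remaining (x3,x4,x5) ∈ {(F,T,F); (F,T,T)} — 2.
Total: 6 + 0 + 4 + 2 = 12.

12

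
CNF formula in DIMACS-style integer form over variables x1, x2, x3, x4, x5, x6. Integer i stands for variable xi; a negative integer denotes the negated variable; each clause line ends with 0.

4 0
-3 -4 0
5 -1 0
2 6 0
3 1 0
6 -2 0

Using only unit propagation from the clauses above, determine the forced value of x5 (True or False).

True

(x4) stands alone — x4 = True.
(NOT x3 OR NOT x4): since x4 = True, the clause reduces to (NOT x3). x3 = False.
In (x3 OR x1), x3 is now false; x1 must hold, so x1 = True.
From (NOT x1 OR x5) and x1 = True: x5 = True.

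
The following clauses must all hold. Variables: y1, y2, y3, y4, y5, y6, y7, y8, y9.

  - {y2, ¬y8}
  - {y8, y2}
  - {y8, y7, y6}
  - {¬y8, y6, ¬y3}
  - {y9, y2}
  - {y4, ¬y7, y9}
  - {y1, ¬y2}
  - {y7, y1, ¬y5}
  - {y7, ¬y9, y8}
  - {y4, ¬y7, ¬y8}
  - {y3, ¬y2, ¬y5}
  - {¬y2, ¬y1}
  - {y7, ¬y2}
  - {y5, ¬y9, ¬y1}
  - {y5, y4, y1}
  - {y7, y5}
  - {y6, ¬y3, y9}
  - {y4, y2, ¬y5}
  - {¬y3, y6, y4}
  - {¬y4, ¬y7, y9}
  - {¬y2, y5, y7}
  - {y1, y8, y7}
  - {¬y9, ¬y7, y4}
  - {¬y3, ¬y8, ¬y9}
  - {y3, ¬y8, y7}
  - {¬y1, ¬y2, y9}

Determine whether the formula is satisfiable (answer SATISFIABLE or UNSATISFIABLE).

UNSATISFIABLE

y7 = True:
  y2 = True:
    propagation gives y1=True; an empty clause results — contradiction.
  y2 = False:
    propagation gives y8=False; an empty clause results — contradiction.
y7 = False:
  propagation gives y2=False, y8=False; an empty clause results — contradiction.
Every branch closes, so no satisfying assignment exists.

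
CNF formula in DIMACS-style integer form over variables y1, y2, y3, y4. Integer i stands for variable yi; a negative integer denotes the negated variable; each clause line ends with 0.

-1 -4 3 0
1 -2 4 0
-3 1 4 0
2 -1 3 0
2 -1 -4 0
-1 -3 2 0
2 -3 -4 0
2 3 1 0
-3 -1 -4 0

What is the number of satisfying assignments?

Satisfying assignments:
  y1=F y2=T y3=F y4=T
  y1=F y2=T y3=T y4=T
  y1=T y2=T y3=F y4=F
  y1=T y2=T y3=T y4=F
Count: 4.

4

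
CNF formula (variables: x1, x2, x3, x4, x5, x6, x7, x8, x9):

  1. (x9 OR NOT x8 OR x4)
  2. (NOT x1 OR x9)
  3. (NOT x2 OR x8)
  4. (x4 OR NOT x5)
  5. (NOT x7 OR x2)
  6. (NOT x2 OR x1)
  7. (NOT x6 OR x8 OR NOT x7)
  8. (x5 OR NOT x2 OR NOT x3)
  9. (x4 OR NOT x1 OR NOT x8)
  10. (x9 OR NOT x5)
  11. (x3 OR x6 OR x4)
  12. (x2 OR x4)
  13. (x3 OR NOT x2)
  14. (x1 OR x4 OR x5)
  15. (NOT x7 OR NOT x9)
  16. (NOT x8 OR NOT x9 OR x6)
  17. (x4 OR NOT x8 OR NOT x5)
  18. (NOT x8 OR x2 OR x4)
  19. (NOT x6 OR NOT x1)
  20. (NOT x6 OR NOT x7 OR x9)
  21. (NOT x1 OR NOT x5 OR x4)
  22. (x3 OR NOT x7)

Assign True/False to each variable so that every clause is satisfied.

x1=False, x2=False, x3=True, x4=True, x5=False, x6=True, x7=False, x8=True, x9=False

Check each clause:
  1. (x4 OR NOT x8 OR x9) — x4 is true.
  2. (x9 OR NOT x1) — NOT x1 is true.
  3. (NOT x2 OR x8) — x8 is true.
  4. (x4 OR NOT x5) — NOT x5 is true.
  5. (x2 OR NOT x7) — NOT x7 is true.
  6. (x1 OR NOT x2) — NOT x2 is true.
  7. (x8 OR NOT x6 OR NOT x7) — x8 is true.
  8. (NOT x2 OR NOT x3 OR x5) — NOT x2 is true.
  9. (NOT x1 OR NOT x8 OR x4) — x4 is true.
  10. (NOT x5 OR x9) — NOT x5 is true.
  11. (x3 OR x4 OR x6) — x3 is true.
  12. (x2 OR x4) — x4 is true.
  13. (x3 OR NOT x2) — x3 is true.
  14. (x1 OR x4 OR x5) — x4 is true.
  15. (NOT x9 OR NOT x7) — NOT x7 is true.
  16. (NOT x9 OR x6 OR NOT x8) — x6 is true.
  17. (x4 OR NOT x8 OR NOT x5) — NOT x5 is true.
  18. (x2 OR x4 OR NOT x8) — x4 is true.
  19. (NOT x1 OR NOT x6) — NOT x1 is true.
  20. (NOT x6 OR x9 OR NOT x7) — NOT x7 is true.
  21. (NOT x1 OR NOT x5 OR x4) — NOT x5 is true.
  22. (NOT x7 OR x3) — NOT x7 is true.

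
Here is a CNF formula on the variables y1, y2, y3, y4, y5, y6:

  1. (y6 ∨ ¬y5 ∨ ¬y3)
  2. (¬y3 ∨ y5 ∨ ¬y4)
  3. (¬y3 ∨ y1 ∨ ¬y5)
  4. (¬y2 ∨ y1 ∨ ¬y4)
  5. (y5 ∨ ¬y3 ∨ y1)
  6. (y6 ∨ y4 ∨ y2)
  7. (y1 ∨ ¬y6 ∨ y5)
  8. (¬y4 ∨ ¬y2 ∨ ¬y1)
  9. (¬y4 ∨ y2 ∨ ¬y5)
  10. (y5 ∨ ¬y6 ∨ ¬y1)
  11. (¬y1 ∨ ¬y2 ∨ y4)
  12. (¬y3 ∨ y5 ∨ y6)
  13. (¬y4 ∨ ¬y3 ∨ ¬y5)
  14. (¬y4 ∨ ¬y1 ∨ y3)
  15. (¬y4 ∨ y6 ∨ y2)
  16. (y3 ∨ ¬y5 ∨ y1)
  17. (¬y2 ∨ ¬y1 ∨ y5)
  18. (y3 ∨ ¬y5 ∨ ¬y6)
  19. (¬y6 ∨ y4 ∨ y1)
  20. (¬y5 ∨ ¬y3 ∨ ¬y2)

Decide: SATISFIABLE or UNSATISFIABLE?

SATISFIABLE

Try y1 = True.
Branch on y2: take y2 = False.
Branch on y3: take y3 = True.
The remaining clauses are satisfied by y4 = False, y5 = True, y6 = True.
So y1 = 1, y2 = 0, y3 = 1, y4 = 0, y5 = 1, y6 = 1 is a satisfying assignment.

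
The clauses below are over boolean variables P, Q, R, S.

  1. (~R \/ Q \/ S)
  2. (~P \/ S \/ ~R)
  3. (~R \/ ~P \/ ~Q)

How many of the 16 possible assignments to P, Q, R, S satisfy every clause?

12

Case analysis on R and P:
  R=T, P=T: remaining (Q,S) ∈ {(F,T)} — 1.
  R=T, P=F: remaining (Q,S) ∈ {(F,T); (T,F); (T,T)} — 3.
  R=F, P=T: remaining (Q,S) ∈ {(F,F); (F,T); (T,F); (T,T)} — 4.
  R=F, P=F: remaining (Q,S) ∈ {(F,F); (F,T); (T,F); (T,T)} — 4.
Total: 1 + 3 + 4 + 4 = 12.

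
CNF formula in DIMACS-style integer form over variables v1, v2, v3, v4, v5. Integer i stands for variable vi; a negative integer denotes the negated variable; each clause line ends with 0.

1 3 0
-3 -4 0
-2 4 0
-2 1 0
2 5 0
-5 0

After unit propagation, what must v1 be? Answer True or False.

Unit clause (~v5) sets v5 = False.
From (v5 \/ v2) and v5 = False: v2 = True.
(~v2 \/ v4): since v2 = True, the clause reduces to (v4). v4 = True.
(~v4 \/ ~v3): since v4 = True, the clause reduces to (~v3). v3 = False.
In (v1 \/ v3), v3 is now false; v1 must hold, so v1 = True.

True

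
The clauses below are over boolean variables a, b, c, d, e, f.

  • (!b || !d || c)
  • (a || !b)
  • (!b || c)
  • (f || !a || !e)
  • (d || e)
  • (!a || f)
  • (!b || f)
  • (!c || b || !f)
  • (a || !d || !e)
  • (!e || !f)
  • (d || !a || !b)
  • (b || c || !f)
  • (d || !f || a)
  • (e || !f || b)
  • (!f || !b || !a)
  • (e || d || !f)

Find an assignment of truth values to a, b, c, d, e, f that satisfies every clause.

a=False, b=False, c=True, d=False, e=True, f=False

Branch on a: take a = False.
  then b is forced to False.
The remaining clauses are satisfied by c = True, d = False, e = True, f = False.
Every clause has at least one true literal under this assignment.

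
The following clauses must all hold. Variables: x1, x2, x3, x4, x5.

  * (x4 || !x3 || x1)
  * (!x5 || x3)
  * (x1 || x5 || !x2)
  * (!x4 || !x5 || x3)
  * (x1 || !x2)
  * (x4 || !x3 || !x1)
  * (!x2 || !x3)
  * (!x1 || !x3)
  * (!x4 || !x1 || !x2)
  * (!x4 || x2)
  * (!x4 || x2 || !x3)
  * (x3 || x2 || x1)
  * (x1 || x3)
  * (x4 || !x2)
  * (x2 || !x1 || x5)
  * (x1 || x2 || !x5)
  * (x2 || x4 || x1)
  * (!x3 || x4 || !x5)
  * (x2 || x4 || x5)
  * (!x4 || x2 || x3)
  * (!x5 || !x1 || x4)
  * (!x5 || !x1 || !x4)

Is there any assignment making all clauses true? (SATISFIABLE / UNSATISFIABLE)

x1 = True:
  propagation gives x3=False, x5=False, x2=True, x4=False; an empty clause results — contradiction.
x1 = False:
  propagation gives x2=False, x4=False; an empty clause results — contradiction.
Every branch closes, so no satisfying assignment exists.

UNSATISFIABLE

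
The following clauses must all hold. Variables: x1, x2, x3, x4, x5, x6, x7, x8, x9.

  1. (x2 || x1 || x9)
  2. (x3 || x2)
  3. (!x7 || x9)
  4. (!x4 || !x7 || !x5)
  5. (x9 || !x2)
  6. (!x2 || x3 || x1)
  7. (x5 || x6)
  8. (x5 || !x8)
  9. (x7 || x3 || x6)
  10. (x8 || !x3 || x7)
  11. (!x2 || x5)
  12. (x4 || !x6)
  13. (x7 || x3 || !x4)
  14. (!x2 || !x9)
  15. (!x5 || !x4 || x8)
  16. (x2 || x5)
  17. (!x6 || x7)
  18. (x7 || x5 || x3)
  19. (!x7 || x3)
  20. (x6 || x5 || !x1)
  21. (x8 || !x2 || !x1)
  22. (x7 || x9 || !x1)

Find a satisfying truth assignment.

Set x1 = False and propagate.
Set x2 = False and propagate.
  then x9 is forced to True.
  then x3 is forced to True.
  then x5 is forced to True.
The remaining clauses are satisfied by x4 = True, x6 = False, x7 = False, x8 = True.
Every clause has at least one true literal under this assignment.

x1 = False, x2 = False, x3 = True, x4 = True, x5 = True, x6 = False, x7 = False, x8 = True, x9 = True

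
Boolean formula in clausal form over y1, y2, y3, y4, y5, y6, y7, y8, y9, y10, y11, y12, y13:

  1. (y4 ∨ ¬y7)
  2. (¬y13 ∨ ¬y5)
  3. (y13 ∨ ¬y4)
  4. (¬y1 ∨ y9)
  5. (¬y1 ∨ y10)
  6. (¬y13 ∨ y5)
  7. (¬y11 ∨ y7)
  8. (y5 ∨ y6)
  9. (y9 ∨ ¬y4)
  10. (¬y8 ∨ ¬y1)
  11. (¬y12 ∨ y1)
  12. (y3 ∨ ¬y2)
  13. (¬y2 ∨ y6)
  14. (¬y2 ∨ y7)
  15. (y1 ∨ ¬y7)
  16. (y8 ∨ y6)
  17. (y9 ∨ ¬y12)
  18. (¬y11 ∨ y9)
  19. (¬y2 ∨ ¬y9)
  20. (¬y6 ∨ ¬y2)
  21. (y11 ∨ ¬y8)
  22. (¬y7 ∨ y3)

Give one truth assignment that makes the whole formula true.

y1=1, y2=0, y3=1, y4=0, y5=0, y6=1, y7=0, y8=0, y9=1, y10=1, y11=0, y12=0, y13=0

Pure literal: y2 appears only negated; assign y2 = False.
y3 occurs only positively in the remaining clauses — set y3 = True.
Set y1 = True and propagate.
  then y9 is forced to True.
  then y10 is forced to True.
  then y8 is forced to False.
  then y6 is forced to True.
For the remaining variables, y4 = False, y5 = False, y7 = False, y11 = False, y12 = False, y13 = False works.
Every clause has at least one true literal under this assignment.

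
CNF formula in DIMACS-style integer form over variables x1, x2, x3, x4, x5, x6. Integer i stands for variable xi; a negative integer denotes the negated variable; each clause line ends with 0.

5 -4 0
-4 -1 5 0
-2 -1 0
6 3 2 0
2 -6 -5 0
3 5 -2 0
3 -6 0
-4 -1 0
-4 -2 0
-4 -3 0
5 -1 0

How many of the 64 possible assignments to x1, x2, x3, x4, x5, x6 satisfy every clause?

Split on x2, then x4.
  x2=T, x4=T: a clause becomes empty — 0.
  x2=T, x4=F: 5 of the 16 assignments to (x1,x3,x5,x6) work.
  x2=F, x4=T: a clause becomes empty — 0.
  x2=F, x4=F: remaining (x1,x3,x5,x6) ∈ {(F,T,F,F); (F,T,F,T); (F,T,T,F); (T,T,T,F)} — 4.
Total: 0 + 5 + 0 + 4 = 9.

9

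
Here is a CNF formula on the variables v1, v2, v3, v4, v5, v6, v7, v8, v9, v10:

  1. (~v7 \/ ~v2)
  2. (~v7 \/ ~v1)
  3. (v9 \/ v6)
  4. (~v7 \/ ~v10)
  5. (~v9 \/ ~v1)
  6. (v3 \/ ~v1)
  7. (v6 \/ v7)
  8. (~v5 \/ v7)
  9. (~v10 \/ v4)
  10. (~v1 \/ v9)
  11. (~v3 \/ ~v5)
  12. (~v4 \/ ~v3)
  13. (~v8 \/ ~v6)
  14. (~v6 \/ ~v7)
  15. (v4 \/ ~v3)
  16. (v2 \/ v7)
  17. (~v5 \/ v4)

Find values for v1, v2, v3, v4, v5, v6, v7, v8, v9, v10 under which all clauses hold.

Pure literal: v1 appears only negated; assign v1 = False.
Pure literal: v5 appears only negated; assign v5 = False.
Branch on v2: take v2 = False.
  then v7 is forced to True.
  then v10 is forced to False.
  then v6 is forced to False.
  then v9 is forced to True.
Try v3 = False.
v4, v8 are now unconstrained; take v4 = True, v8 = True.
Every clause has at least one true literal under this assignment.

v1=0, v2=0, v3=0, v4=1, v5=0, v6=0, v7=1, v8=1, v9=1, v10=0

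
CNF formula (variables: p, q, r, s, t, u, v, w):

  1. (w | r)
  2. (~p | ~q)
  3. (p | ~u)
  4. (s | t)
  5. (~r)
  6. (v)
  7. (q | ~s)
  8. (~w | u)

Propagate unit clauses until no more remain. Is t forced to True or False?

True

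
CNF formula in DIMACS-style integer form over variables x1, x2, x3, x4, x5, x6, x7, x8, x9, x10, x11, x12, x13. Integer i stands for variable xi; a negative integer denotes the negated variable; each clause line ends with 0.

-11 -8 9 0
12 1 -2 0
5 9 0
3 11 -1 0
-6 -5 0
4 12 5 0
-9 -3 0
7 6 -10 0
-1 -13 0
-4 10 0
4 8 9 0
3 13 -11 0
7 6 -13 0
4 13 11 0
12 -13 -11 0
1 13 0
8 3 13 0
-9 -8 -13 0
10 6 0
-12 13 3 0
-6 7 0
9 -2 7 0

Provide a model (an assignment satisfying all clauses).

x1=True, x2=False, x3=True, x4=True, x5=True, x6=False, x7=True, x8=True, x9=False, x10=True, x11=False, x12=False, x13=False

x2 occurs only negated in the remaining clauses — set x2 = False.
x7 occurs only positively in the remaining clauses — set x7 = True.
Try x1 = True.
  then x13 is forced to False.
Branch on x3: take x3 = True.
  then x9 is forced to False.
  then x5 is forced to True.
  then x6 is forced to False.
  then x10 is forced to True.
The remaining clauses are satisfied by x4 = True, x8 = True, x11 = False, x12 = False.
Check each clause:
  1. (¬x11 ∨ ¬x8 ∨ x9) — ¬x11 is true.
  2. (x1 ∨ x12 ∨ ¬x2) — x1 is true.
  3. (x5 ∨ x9) — x5 is true.
  4. (x3 ∨ ¬x1 ∨ x11) — x3 is true.
  5. (¬x6 ∨ ¬x5) — ¬x6 is true.
  6. (x12 ∨ x4 ∨ x5) — x4 is true.
  7. (¬x9 ∨ ¬x3) — ¬x9 is true.
  8. (x7 ∨ x6 ∨ ¬x10) — x7 is true.
  9. (¬x13 ∨ ¬x1) — ¬x13 is true.
  10. (¬x4 ∨ x10) — x10 is true.
  11. (x9 ∨ x4 ∨ x8) — x8 is true.
  12. (x3 ∨ x13 ∨ ¬x11) — x3 is true.
  13. (x6 ∨ ¬x13 ∨ x7) — ¬x13 is true.
  14. (x13 ∨ x11 ∨ x4) — x4 is true.
  15. (x12 ∨ ¬x11 ∨ ¬x13) — ¬x13 is true.
  16. (x13 ∨ x1) — x1 is true.
  17. (x13 ∨ x8 ∨ x3) — x8 is true.
  18. (¬x13 ∨ ¬x9 ∨ ¬x8) — ¬x13 is true.
  19. (x10 ∨ x6) — x10 is true.
  20. (¬x12 ∨ x3 ∨ x13) — x3 is true.
  21. (¬x6 ∨ x7) — ¬x6 is true.
  22. (x7 ∨ ¬x2 ∨ x9) — ¬x2 is true.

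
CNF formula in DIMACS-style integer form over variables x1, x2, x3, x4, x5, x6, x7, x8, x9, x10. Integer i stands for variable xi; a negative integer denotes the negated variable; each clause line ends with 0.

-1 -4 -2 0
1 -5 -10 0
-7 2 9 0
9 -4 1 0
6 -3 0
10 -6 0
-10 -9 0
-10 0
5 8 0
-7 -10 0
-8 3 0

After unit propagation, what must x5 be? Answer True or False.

Unit clause (~x10) sets x10 = False.
From (~x6 | x10) and x10 = False: x6 = False.
(x6 | ~x3) with x6 = False leaves only ~x3, so x3 = False.
(~x8 | x3): since x3 = False, the clause reduces to (~x8). x8 = False.
From (x5 | x8) and x8 = False: x5 = True.

True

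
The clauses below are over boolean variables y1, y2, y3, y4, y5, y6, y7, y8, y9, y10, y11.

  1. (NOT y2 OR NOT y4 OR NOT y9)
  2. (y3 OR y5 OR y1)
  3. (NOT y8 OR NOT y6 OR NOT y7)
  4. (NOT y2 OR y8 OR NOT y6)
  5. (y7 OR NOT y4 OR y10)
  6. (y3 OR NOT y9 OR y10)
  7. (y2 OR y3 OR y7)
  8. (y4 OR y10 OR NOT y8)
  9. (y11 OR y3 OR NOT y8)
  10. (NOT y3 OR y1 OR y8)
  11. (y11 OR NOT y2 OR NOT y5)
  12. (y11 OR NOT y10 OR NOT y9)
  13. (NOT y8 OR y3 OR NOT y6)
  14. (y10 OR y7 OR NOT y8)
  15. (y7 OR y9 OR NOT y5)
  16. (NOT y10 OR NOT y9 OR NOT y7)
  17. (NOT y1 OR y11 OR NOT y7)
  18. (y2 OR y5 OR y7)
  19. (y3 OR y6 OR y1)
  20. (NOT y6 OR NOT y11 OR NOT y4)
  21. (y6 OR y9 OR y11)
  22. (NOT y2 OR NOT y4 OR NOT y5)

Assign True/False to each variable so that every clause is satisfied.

y1=1, y2=1, y3=0, y4=0, y5=1, y6=0, y7=1, y8=0, y9=0, y10=1, y11=1

Check each clause:
  1. (NOT y4 OR NOT y9 OR NOT y2) — NOT y4 is true.
  2. (y1 OR y3 OR y5) — y1 is true.
  3. (NOT y6 OR NOT y7 OR NOT y8) — NOT y8 is true.
  4. (y8 OR NOT y2 OR NOT y6) — NOT y6 is true.
  5. (y10 OR y7 OR NOT y4) — y10 is true.
  6. (y10 OR NOT y9 OR y3) — y10 is true.
  7. (y3 OR y7 OR y2) — y2 is true.
  8. (y4 OR y10 OR NOT y8) — NOT y8 is true.
  9. (y3 OR y11 OR NOT y8) — NOT y8 is true.
  10. (NOT y3 OR y8 OR y1) — y1 is true.
  11. (NOT y5 OR y11 OR NOT y2) — y11 is true.
  12. (NOT y10 OR y11 OR NOT y9) — y11 is true.
  13. (NOT y8 OR y3 OR NOT y6) — NOT y8 is true.
  14. (y7 OR NOT y8 OR y10) — NOT y8 is true.
  15. (NOT y5 OR y9 OR y7) — y7 is true.
  16. (NOT y7 OR NOT y9 OR NOT y10) — NOT y9 is true.
  17. (y11 OR NOT y1 OR NOT y7) — y11 is true.
  18. (y7 OR y2 OR y5) — y2 is true.
  19. (y3 OR y6 OR y1) — y1 is true.
  20. (NOT y6 OR NOT y4 OR NOT y11) — NOT y6 is true.
  21. (y6 OR y9 OR y11) — y11 is true.
  22. (NOT y4 OR NOT y2 OR NOT y5) — NOT y4 is true.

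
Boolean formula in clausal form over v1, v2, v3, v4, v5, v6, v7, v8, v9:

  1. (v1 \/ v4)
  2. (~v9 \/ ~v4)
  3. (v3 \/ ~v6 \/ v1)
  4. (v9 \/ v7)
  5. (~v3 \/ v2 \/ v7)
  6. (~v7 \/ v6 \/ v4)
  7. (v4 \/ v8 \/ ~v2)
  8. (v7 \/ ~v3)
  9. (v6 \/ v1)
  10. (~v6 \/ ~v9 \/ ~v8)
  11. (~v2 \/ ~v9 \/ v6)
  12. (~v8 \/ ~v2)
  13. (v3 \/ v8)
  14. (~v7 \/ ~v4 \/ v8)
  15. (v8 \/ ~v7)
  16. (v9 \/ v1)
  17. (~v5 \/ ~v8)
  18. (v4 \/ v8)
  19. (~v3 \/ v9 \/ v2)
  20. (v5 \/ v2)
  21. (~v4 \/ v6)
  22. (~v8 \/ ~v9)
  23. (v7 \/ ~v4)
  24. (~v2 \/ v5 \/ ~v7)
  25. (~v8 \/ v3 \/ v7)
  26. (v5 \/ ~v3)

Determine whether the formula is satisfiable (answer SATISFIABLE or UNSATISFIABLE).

UNSATISFIABLE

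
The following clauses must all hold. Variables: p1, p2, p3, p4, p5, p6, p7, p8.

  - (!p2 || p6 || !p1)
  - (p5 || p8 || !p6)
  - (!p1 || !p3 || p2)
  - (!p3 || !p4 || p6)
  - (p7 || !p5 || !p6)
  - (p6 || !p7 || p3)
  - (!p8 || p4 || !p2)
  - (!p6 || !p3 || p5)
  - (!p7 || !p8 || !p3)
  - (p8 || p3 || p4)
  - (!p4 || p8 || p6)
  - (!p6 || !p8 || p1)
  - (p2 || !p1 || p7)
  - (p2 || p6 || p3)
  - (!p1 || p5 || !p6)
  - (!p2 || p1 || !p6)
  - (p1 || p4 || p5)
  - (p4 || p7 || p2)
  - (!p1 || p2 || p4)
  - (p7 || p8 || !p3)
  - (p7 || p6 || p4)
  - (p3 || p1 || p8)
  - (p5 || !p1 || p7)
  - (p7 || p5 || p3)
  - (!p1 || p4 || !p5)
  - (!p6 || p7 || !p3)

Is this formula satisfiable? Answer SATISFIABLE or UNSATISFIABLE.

SATISFIABLE

Set p1 = False and propagate.
Set p2 = False and propagate.
The remaining clauses are satisfied by p3 = True, p4 = False, p5 = True, p6 = True, p7 = True, p8 = False.
So p1=F, p2=F, p3=T, p4=F, p5=T, p6=T, p7=T, p8=F is a satisfying assignment.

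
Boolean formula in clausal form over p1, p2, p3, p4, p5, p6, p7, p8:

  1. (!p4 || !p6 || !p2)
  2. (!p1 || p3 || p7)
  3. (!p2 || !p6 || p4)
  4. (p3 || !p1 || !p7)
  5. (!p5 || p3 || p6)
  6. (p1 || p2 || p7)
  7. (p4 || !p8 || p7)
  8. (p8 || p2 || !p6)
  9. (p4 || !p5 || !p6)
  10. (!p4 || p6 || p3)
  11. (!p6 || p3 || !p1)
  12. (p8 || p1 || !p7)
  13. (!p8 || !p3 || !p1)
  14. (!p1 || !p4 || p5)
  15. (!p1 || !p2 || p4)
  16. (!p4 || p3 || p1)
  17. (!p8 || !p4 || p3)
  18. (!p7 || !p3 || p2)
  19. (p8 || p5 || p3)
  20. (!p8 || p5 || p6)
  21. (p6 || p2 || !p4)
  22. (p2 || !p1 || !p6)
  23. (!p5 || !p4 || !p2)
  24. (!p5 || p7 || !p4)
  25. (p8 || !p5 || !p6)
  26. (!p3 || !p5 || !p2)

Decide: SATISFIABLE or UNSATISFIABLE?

SATISFIABLE

Branch on p1: take p1 = False.
Branch on p2: take p2 = True.
The remaining clauses are satisfied by p3 = True, p4 = True, p5 = False, p6 = False, p7 = False, p8 = False.
Every clause has at least one true literal under this assignment.
So p1=False, p2=True, p3=True, p4=True, p5=False, p6=False, p7=False, p8=False is a satisfying assignment.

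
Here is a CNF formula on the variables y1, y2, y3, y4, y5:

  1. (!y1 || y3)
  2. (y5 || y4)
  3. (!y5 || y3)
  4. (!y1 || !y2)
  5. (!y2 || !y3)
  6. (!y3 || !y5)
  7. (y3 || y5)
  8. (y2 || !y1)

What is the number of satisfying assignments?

The models are:
  y1=F y2=F y3=T y4=T y5=F
That's 1 in total.

1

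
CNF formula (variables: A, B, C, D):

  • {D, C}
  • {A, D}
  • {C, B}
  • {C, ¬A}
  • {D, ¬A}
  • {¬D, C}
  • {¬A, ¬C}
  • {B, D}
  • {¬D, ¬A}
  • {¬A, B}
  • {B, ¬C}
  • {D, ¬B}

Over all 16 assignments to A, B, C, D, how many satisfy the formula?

1

Satisfying assignments:
  A=0 B=1 C=1 D=1
Count: 1.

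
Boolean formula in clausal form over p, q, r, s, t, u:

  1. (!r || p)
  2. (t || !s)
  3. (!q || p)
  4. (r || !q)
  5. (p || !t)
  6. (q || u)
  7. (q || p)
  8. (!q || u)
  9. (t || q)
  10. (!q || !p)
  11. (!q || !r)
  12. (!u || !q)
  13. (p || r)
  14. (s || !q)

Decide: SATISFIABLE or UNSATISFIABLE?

Try p = True.
  then q is forced to False.
  then u is forced to True.
  then t is forced to True.
r, s are now unconstrained; take r = True, s = True.
So p = True  q = False  r = True  s = True  t = True  u = True is a satisfying assignment.

SATISFIABLE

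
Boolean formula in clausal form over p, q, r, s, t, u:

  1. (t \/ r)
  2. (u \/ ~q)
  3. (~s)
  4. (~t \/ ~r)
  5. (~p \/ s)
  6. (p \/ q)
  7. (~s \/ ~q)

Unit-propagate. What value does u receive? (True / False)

(~s) is a unit clause: s = False.
In (s \/ ~p), s is now false; ~p must hold, so p = False.
In (p \/ q), p is now false; q must hold, so q = True.
From (u \/ ~q) and q = True: u = True.

True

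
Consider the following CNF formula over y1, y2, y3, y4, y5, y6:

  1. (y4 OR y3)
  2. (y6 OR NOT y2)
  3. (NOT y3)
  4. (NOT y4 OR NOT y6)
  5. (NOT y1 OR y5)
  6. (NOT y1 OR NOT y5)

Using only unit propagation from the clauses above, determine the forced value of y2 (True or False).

False

Unit clause (NOT y3) sets y3 = False.
(y3 OR y4) with y3 = False leaves only y4, so y4 = True.
From (NOT y6 OR NOT y4) and y4 = True: y6 = False.
(NOT y2 OR y6): since y6 = False, the clause reduces to (NOT y2). y2 = False.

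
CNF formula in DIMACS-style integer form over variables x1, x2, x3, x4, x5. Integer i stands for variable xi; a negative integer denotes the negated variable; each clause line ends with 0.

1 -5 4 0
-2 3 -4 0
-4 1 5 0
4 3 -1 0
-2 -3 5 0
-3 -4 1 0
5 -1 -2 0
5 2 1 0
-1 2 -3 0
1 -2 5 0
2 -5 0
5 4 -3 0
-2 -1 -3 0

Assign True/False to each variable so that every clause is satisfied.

x1 = True  x2 = False  x3 = False  x4 = True  x5 = False

Check each clause:
  1. (NOT x5 OR x1 OR x4) — x1 is true.
  2. (NOT x2 OR NOT x4 OR x3) — NOT x2 is true.
  3. (x1 OR x5 OR NOT x4) — x1 is true.
  4. (x3 OR x4 OR NOT x1) — x4 is true.
  5. (x5 OR NOT x3 OR NOT x2) — NOT x3 is true.
  6. (NOT x4 OR x1 OR NOT x3) — x1 is true.
  7. (x5 OR NOT x2 OR NOT x1) — NOT x2 is true.
  8. (x2 OR x5 OR x1) — x1 is true.
  9. (x2 OR NOT x1 OR NOT x3) — NOT x3 is true.
  10. (x5 OR x1 OR NOT x2) — x1 is true.
  11. (NOT x5 OR x2) — NOT x5 is true.
  12. (x5 OR x4 OR NOT x3) — x4 is true.
  13. (NOT x2 OR NOT x1 OR NOT x3) — NOT x3 is true.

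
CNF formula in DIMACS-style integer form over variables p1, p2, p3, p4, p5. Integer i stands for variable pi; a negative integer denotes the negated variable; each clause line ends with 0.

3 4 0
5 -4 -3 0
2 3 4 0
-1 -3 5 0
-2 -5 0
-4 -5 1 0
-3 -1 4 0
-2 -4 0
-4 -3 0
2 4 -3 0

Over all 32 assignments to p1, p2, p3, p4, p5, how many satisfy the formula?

Satisfying assignments:
  p1=F p2=F p3=F p4=T p5=F
  p1=F p2=T p3=T p4=F p5=F
  p1=T p2=F p3=F p4=T p5=F
  p1=T p2=F p3=F p4=T p5=T
Count: 4.

4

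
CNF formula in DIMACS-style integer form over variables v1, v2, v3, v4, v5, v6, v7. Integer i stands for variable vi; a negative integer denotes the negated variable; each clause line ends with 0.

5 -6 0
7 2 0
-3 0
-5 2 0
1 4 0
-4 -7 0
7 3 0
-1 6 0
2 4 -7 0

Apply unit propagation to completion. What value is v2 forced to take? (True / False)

True

(!v3) stands alone — v3 = False.
From (v3 || v7) and v3 = False: v7 = True.
In (!v7 || !v4), !v7 is now false; !v4 must hold, so v4 = False.
In (v1 || v4), v4 is now false; v1 must hold, so v1 = True.
(v6 || !v1) with v1 = True leaves only v6, so v6 = True.
From (!v6 || v5) and v6 = True: v5 = True.
(!v5 || v2): since v5 = True, the clause reduces to (v2). v2 = True.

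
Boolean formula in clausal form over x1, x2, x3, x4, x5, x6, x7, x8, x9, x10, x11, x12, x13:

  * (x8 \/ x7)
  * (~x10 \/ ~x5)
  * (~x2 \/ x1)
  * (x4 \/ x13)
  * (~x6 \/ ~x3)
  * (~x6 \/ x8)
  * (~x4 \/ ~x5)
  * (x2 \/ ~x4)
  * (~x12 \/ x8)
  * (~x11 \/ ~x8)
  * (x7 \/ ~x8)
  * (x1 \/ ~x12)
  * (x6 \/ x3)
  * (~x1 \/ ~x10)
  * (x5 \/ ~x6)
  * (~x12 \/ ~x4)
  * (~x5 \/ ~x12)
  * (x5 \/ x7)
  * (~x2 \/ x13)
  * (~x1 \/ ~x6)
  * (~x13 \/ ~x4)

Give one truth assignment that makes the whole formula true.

x1=0  x2=0  x3=1  x4=0  x5=1  x6=0  x7=1  x8=1  x9=0  x10=0  x11=0  x12=0  x13=1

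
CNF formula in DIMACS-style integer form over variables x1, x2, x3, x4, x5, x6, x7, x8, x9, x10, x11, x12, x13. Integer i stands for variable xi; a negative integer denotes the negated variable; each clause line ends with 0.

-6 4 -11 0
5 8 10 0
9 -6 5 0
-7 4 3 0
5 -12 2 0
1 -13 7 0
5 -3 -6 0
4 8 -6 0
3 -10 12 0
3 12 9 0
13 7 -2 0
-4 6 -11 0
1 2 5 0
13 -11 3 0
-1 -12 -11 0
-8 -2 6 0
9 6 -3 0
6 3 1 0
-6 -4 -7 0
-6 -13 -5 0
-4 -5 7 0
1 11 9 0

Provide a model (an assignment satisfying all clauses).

x9 occurs only positively in the remaining clauses — set x9 = True.
Branch on x1: take x1 = True.
The remaining clauses are satisfied by x2 = False, x3 = True, x4 = False, x5 = True, x6 = True, x7 = True, x8 = True, x10 = True, x11 = False, x12 = True, x13 = False.

x1 = True  x2 = False  x3 = True  x4 = False  x5 = True  x6 = True  x7 = True  x8 = True  x9 = True  x10 = True  x11 = False  x12 = True  x13 = False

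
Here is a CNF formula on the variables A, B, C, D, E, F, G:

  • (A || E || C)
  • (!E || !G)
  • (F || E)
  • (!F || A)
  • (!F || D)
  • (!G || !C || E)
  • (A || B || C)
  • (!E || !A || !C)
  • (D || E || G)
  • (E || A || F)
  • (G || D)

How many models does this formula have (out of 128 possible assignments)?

13

Split on E, then A.
  E=1, A=1: remaining (B,C,D,F,G) ∈ {(0,0,1,0,0); (0,0,1,1,0); (1,0,1,0,0); (1,0,1,1,0)} — 4.
  E=1, A=0: remaining (B,C,D,F,G) ∈ {(0,1,1,0,0); (1,0,1,0,0); (1,1,1,0,0)} — 3.
  E=0, A=1: B free; 3 ways for (C,D,F,G) × 2^1 = 6.
  E=0, A=0: a clause becomes empty — 0.
Total: 4 + 3 + 6 + 0 = 13.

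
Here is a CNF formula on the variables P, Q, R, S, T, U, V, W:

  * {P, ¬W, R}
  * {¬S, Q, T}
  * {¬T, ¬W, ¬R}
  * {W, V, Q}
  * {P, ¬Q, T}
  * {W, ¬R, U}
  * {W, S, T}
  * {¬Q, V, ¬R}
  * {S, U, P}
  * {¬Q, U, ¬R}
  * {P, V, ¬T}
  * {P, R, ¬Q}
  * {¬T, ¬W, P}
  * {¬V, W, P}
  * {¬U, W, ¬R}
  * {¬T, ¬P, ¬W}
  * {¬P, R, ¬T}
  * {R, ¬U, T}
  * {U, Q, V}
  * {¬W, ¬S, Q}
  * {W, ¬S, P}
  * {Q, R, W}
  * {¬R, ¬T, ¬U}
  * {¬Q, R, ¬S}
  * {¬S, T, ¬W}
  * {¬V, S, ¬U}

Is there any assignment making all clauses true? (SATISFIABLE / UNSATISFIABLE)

SATISFIABLE

Branch on P: take P = False.
For the remaining variables, Q = False, R = True, S = False, T = False, U = True, V = False, W = True works.
Every clause has at least one true literal under this assignment.
So P=0, Q=0, R=1, S=0, T=0, U=1, V=0, W=1 is a satisfying assignment.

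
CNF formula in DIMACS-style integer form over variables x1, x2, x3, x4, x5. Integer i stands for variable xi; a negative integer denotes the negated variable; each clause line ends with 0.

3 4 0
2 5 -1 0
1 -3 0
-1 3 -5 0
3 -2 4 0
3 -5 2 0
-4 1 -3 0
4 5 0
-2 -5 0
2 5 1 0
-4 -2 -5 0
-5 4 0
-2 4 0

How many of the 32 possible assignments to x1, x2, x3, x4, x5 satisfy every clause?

Satisfying assignments:
  x1=F x2=T x3=F x4=T x5=F
  x1=T x2=F x3=T x4=T x5=T
  x1=T x2=T x3=F x4=T x5=F
  x1=T x2=T x3=T x4=T x5=F
That's 4 in total.

4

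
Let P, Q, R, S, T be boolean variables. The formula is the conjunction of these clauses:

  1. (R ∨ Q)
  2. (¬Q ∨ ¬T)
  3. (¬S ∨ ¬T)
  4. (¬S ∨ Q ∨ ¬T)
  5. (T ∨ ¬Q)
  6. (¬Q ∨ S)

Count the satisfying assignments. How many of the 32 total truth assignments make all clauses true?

6

The models are:
  P=0 Q=0 R=1 S=0 T=0
  P=0 Q=0 R=1 S=0 T=1
  P=0 Q=0 R=1 S=1 T=0
  P=1 Q=0 R=1 S=0 T=0
  P=1 Q=0 R=1 S=0 T=1
  P=1 Q=0 R=1 S=1 T=0
Count: 6.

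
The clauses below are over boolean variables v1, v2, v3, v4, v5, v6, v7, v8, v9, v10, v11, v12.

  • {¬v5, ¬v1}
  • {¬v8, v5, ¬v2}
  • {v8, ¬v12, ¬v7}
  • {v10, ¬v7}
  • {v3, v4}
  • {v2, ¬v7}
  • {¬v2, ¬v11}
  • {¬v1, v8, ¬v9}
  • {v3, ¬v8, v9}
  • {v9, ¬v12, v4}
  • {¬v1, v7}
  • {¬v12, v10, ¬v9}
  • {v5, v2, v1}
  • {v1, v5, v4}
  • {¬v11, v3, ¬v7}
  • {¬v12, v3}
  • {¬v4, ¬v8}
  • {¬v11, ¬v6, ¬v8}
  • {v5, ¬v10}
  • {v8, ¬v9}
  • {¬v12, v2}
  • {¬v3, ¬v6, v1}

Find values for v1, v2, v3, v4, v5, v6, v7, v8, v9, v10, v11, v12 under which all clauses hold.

v1 = F, v2 = T, v3 = T, v4 = F, v5 = T, v6 = F, v7 = T, v8 = T, v9 = F, v10 = T, v11 = F, v12 = F

Check each clause:
  1. {¬v5, ¬v1} — ¬v1 is true.
  2. {¬v2, ¬v8, v5} — v5 is true.
  3. {¬v12, v8, ¬v7} — v8 is true.
  4. {v10, ¬v7} — v10 is true.
  5. {v4, v3} — v3 is true.
  6. {v2, ¬v7} — v2 is true.
  7. {¬v11, ¬v2} — ¬v11 is true.
  8. {¬v1, ¬v9, v8} — v8 is true.
  9. {¬v8, v9, v3} — v3 is true.
  10. {v9, ¬v12, v4} — ¬v12 is true.
  11. {¬v1, v7} — ¬v1 is true.
  12. {¬v12, ¬v9, v10} — v10 is true.
  13. {v5, v1, v2} — v2 is true.
  14. {v4, v5, v1} — v5 is true.
  15. {¬v11, v3, ¬v7} — v3 is true.
  16. {v3, ¬v12} — v3 is true.
  17. {¬v8, ¬v4} — ¬v4 is true.
  18. {¬v11, ¬v8, ¬v6} — ¬v6 is true.
  19. {v5, ¬v10} — v5 is true.
  20. {v8, ¬v9} — v8 is true.
  21. {¬v12, v2} — v2 is true.
  22. {¬v3, ¬v6, v1} — ¬v6 is true.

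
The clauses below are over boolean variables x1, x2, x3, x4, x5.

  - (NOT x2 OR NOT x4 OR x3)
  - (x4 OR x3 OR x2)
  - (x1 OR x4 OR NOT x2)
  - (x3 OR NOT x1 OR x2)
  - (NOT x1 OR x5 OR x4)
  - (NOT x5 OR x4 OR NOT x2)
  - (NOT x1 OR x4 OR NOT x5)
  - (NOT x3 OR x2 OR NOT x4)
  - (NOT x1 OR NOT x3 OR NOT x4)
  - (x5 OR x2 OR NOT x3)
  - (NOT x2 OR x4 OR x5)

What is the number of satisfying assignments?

5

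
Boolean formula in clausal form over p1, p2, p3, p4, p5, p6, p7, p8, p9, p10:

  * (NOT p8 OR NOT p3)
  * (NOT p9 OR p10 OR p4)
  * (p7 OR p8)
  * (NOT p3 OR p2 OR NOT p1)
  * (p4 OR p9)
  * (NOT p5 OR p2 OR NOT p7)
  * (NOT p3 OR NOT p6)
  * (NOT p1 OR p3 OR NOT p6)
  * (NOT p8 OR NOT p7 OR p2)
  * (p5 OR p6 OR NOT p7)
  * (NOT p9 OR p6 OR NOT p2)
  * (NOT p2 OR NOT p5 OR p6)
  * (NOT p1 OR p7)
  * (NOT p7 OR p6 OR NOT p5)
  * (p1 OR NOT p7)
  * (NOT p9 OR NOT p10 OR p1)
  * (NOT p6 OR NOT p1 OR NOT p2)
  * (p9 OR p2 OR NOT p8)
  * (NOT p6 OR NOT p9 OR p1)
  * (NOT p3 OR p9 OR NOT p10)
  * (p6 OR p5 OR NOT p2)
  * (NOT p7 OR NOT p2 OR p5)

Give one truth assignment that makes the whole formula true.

p1 = False, p2 = False, p3 = False, p4 = True, p5 = True, p6 = False, p7 = False, p8 = True, p9 = True, p10 = False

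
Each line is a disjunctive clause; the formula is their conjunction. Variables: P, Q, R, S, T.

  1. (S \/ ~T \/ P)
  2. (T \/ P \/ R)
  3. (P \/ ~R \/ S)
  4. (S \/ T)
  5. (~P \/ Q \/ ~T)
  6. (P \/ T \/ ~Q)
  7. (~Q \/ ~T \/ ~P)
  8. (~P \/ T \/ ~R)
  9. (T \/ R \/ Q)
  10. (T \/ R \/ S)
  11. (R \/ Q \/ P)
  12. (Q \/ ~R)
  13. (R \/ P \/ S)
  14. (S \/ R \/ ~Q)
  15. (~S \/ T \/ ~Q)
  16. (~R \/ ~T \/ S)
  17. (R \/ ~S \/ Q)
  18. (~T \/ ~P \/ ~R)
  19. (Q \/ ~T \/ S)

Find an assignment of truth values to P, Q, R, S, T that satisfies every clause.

Branch on P: take P = False.
Branch on Q: take Q = True.
  then T is forced to True.
  then S is forced to True.
R is now unconstrained; take R = True.
Every clause has at least one true literal under this assignment.

P = False  Q = True  R = True  S = True  T = True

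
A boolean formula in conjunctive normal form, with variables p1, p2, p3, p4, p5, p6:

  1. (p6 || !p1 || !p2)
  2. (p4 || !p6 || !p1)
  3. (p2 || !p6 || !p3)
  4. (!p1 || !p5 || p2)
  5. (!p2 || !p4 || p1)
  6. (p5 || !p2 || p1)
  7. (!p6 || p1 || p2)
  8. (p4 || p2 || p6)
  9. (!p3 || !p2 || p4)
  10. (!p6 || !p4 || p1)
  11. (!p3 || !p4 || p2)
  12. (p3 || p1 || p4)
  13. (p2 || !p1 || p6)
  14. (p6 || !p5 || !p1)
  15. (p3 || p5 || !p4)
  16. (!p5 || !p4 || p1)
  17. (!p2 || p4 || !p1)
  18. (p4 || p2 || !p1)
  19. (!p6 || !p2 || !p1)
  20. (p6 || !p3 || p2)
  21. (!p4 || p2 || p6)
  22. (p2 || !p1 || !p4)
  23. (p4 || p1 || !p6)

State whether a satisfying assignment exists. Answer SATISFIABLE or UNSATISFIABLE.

UNSATISFIABLE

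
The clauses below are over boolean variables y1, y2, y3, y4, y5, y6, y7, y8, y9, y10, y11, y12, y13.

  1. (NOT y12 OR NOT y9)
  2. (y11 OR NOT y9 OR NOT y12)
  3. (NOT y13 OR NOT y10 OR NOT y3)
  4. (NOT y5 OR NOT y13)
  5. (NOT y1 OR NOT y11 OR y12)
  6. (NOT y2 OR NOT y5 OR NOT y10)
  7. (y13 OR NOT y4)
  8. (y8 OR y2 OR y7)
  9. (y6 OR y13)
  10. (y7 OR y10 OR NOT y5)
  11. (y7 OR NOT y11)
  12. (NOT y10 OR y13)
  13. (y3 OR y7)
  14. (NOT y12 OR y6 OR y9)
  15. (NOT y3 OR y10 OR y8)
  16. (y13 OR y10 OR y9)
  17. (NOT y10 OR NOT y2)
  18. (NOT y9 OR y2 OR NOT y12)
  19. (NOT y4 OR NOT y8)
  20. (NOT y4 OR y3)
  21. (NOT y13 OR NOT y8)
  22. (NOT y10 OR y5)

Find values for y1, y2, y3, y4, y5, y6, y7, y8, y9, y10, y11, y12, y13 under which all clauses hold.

y1=False, y2=True, y3=False, y4=False, y5=True, y6=True, y7=True, y8=False, y9=True, y10=False, y11=True, y12=False, y13=False

y1 occurs only negated in the remaining clauses — set y1 = False.
Pure literal: y4 appears only negated; assign y4 = False.
Set y2 = True and propagate.
  then y10 is forced to False.
The remaining clauses are satisfied by y3 = False, y5 = True, y6 = True, y7 = True, y8 = False, y9 = True, y11 = True, y12 = False, y13 = False.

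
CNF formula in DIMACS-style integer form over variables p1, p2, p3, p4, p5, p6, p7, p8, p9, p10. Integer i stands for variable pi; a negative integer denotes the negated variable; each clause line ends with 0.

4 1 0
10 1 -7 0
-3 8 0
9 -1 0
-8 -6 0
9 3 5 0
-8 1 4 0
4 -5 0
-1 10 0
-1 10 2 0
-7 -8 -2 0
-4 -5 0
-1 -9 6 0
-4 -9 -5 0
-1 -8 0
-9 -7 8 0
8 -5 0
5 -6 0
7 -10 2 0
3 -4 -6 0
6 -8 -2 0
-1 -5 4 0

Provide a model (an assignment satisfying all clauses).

Try p1 = False.
  then p4 is forced to True.
  then p5 is forced to False.
  then p6 is forced to False.
Try p2 = False.
For the remaining variables, p3 = True, p7 = False, p8 = True, p9 = False, p10 = False works.
Every clause has at least one true literal under this assignment.
Check each clause:
  1. (p4 | p1) — p4 is true.
  2. (~p7 | p1 | p10) — ~p7 is true.
  3. (p8 | ~p3) — p8 is true.
  4. (~p1 | p9) — ~p1 is true.
  5. (~p6 | ~p8) — ~p6 is true.
  6. (p3 | p5 | p9) — p3 is true.
  7. (~p8 | p4 | p1) — p4 is true.
  8. (p4 | ~p5) — ~p5 is true.
  9. (~p1 | p10) — ~p1 is true.
  10. (p2 | ~p1 | p10) — ~p1 is true.
  11. (~p8 | ~p7 | ~p2) — ~p7 is true.
  12. (~p5 | ~p4) — ~p5 is true.
  13. (~p9 | ~p1 | p6) — ~p9 is true.
  14. (~p9 | ~p4 | ~p5) — ~p5 is true.
  15. (~p1 | ~p8) — ~p1 is true.
  16. (p8 | ~p7 | ~p9) — p8 is true.
  17. (~p5 | p8) — p8 is true.
  18. (p5 | ~p6) — ~p6 is true.
  19. (p7 | ~p10 | p2) — ~p10 is true.
  20. (p3 | ~p6 | ~p4) — ~p6 is true.
  21. (~p2 | ~p8 | p6) — ~p2 is true.
  22. (~p5 | p4 | ~p1) — ~p5 is true.

p1 = F  p2 = F  p3 = T  p4 = T  p5 = F  p6 = F  p7 = F  p8 = T  p9 = F  p10 = F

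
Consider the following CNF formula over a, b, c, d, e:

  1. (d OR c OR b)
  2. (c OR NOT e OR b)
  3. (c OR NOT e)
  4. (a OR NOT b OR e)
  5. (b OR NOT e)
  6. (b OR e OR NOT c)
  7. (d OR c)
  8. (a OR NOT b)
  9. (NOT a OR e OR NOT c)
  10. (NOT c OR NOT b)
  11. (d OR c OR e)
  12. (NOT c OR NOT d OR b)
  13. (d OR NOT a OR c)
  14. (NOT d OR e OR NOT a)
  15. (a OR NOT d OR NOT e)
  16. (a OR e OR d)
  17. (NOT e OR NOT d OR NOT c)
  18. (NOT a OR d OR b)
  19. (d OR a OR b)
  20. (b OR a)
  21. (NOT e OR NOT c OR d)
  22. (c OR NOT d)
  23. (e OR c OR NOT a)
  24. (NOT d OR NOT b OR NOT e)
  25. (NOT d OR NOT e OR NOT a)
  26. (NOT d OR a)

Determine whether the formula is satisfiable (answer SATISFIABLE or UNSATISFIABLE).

d = True:
  propagation gives c=True, b=False; an empty clause results — contradiction.
d = False:
  propagation gives c=True, b=False, e=False; an empty clause results — contradiction.
Every branch closes, so no satisfying assignment exists.

UNSATISFIABLE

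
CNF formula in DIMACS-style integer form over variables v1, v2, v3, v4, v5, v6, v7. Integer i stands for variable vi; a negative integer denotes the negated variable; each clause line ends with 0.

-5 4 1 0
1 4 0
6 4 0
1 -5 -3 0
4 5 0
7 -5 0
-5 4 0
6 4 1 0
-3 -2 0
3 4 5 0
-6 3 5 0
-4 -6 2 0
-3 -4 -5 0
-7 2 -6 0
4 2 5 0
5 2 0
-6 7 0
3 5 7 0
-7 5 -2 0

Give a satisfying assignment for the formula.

v1=1, v2=1, v3=0, v4=1, v5=1, v6=1, v7=1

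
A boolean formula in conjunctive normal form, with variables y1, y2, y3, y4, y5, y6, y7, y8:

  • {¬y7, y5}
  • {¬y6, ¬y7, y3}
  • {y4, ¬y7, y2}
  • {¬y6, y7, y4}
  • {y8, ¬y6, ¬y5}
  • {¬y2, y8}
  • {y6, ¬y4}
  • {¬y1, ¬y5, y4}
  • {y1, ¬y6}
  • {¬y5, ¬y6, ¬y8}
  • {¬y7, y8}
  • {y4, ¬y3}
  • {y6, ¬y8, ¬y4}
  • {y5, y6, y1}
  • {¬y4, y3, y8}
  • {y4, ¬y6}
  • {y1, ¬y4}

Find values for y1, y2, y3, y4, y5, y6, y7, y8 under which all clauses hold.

y1=T, y2=T, y3=F, y4=F, y5=F, y6=F, y7=F, y8=T

Branch on y1: take y1 = True.
Branch on y2: take y2 = True.
  then y8 is forced to True.
Set y3 = False and propagate.
The remaining clauses are satisfied by y4 = False, y5 = False, y6 = False, y7 = False.
Every clause has at least one true literal under this assignment.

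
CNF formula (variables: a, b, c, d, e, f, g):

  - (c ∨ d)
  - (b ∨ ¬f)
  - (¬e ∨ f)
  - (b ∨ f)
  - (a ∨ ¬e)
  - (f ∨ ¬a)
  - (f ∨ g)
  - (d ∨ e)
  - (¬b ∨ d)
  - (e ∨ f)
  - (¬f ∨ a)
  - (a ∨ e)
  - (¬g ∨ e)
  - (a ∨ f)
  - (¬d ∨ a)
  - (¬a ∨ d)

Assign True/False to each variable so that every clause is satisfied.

Try a = True.
  then f is forced to True.
  then b is forced to True.
  then d is forced to True.
Branch on e: take e = True.
c, g are now unconstrained; take c = False, g = False.

a = T, b = T, c = F, d = T, e = T, f = T, g = F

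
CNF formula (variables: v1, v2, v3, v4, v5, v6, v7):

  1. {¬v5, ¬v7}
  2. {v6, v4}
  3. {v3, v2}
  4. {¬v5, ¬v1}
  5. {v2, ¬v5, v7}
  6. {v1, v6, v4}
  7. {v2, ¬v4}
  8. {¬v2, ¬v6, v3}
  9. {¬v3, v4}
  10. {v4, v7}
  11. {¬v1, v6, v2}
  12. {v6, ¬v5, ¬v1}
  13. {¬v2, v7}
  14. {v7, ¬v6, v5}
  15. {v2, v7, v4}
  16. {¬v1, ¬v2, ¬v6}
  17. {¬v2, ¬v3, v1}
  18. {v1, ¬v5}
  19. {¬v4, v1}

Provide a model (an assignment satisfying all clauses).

Set v1 = True and propagate.
  then v5 is forced to False.
Try v2 = True.
  then v7 is forced to True.
  then v6 is forced to False.
  then v4 is forced to True.
v3 is now unconstrained; take v3 = True.

v1=True, v2=True, v3=True, v4=True, v5=False, v6=False, v7=True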